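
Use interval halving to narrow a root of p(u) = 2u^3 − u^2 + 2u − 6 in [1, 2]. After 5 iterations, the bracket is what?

p(1.5) = 1.5 > 0, so the root lies in [1, 1.5]
p(1.25) = -1.15625 < 0, so the root lies in [1.25, 1.5]
p(1.375) = 0.058594 > 0, so the root lies in [1.25, 1.375]
p(1.3125) = -0.5757 < 0, so the root lies in [1.3125, 1.375]
p(1.34375) = -0.2654 < 0, so the root lies in [1.34375, 1.375]

[1.34375, 1.375]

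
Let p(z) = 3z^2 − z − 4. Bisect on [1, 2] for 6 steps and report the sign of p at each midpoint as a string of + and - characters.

p(1.5) = 1.25 > 0, so the root lies in [1, 1.5]
p(1.25) = -0.5625 < 0, so the root lies in [1.25, 1.5]
p(1.375) = 0.296875 > 0, so the root lies in [1.25, 1.375]
p(1.3125) = -0.1445 < 0, so the root lies in [1.3125, 1.375]
p(1.34375) = 0.0732 > 0, so the root lies in [1.3125, 1.34375]
p(1.328125) = -0.0364 < 0, so the root lies in [1.328125, 1.34375]

+-+-+-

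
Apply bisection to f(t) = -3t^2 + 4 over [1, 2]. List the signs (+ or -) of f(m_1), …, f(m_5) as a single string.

f(1.5) = -2.75 < 0, so the root lies in [1, 1.5]
f(1.25) = -0.6875 < 0, so the root lies in [1, 1.25]
f(1.125) = 0.203125 > 0, so the root lies in [1.125, 1.25]
f(1.1875) = -0.2305 < 0, so the root lies in [1.125, 1.1875]
f(1.15625) = -0.0107 < 0, so the root lies in [1.125, 1.15625]

--+--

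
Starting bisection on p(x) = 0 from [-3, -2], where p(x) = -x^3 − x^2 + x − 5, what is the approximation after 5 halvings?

-2.34375

p(-2.5) = 1.875 > 0, so the root lies in [-2.5, -2]
p(-2.25) = -0.921875 < 0, so the root lies in [-2.5, -2.25]
p(-2.375) = 0.380859 > 0, so the root lies in [-2.375, -2.25]
p(-2.3125) = -0.2937 < 0, so the root lies in [-2.375, -2.3125]
p(-2.34375) = 0.0377 > 0, so the root lies in [-2.34375, -2.3125]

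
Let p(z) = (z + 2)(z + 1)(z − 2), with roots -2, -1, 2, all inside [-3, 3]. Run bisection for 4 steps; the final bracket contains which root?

2

m = 0, p(m) = -4 (−); new bracket [0, 3]
m = 1.5, p(m) = -4.375 (−); new bracket [1.5, 3]
m = 2.25, p(m) = 3.453125 (+); new bracket [1.5, 2.25]
m = 1.875, p(m) = -1.3926 (−); new bracket [1.875, 2.25]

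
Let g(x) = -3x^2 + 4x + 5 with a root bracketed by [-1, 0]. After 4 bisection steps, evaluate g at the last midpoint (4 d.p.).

-0.2305

midpoint -0.5: g = 2.25 > 0 → [-1, -0.5]
midpoint -0.75: g = 0.3125 > 0 → [-1, -0.75]
midpoint -0.875: g = -0.796875 < 0 → [-0.875, -0.75]
midpoint -0.8125: g = -0.2305 < 0 → [-0.8125, -0.75]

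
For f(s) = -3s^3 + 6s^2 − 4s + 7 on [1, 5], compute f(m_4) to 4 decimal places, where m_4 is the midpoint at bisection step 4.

2.2969

m = 3, f(m) = -32 (−); new bracket [1, 3]
m = 2, f(m) = -1 (−); new bracket [1, 2]
m = 1.5, f(m) = 4.375 (+); new bracket [1.5, 2]
m = 1.75, f(m) = 2.2969 (+); new bracket [1.75, 2]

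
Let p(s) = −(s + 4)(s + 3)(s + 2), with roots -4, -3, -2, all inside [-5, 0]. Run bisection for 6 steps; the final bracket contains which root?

-2

p(-2.5) = 0.375 > 0, so the root lies in [-2.5, 0]
p(-1.25) = -3.609375 < 0, so the root lies in [-2.5, -1.25]
p(-1.875) = -0.298828 < 0, so the root lies in [-2.5, -1.875]
p(-2.1875) = 0.2761 > 0, so the root lies in [-2.1875, -1.875]
p(-2.03125) = 0.0596 > 0, so the root lies in [-2.03125, -1.875]
p(-1.953125) = -0.1004 < 0, so the root lies in [-2.03125, -1.953125]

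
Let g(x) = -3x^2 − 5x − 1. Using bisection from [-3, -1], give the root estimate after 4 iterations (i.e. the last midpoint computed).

g(-2) = -3 < 0, so the root lies in [-2, -1]
g(-1.5) = -0.25 < 0, so the root lies in [-1.5, -1]
g(-1.25) = 0.5625 > 0, so the root lies in [-1.5, -1.25]
g(-1.375) = 0.2031 > 0, so the root lies in [-1.5, -1.375]

-1.375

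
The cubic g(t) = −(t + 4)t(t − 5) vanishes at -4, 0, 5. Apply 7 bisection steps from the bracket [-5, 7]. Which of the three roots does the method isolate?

t = 1 gives g = 20, positive; keep [1, 7]
t = 4 gives g = 32, positive; keep [4, 7]
t = 5.5 gives g = -26.125, negative; keep [4, 5.5]
t = 4.75 gives g = 10.3906, positive; keep [4.75, 5.5]
t = 5.125 gives g = -5.8457, negative; keep [4.75, 5.125]
t = 4.9375 gives g = 2.7581, positive; keep [4.9375, 5.125]
t = 5.03125 gives g = -1.42, negative; keep [4.9375, 5.03125]

5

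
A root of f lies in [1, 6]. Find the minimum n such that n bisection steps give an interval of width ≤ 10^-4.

16

Width after n steps is 5/2^n. Need 2^n ≥ 5/10^-4 = 50000.
2^15 = 32768 < 50000 ≤ 2^16 = 65536, so n = 16.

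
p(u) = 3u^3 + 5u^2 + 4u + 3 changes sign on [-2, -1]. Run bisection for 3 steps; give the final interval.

midpoint -1.5: p = -1.875 < 0 → [-1.5, -1]
midpoint -1.25: p = -0.046875 < 0 → [-1.25, -1]
midpoint -1.125: p = 0.556641 > 0 → [-1.25, -1.125]

[-1.25, -1.125]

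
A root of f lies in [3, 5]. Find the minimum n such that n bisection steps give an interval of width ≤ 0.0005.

Width after n steps is 2/2^n. Need 2^n ≥ 2/0.0005 = 4000.
2^11 = 2048 < 4000 ≤ 2^12 = 4096, so n = 12.

12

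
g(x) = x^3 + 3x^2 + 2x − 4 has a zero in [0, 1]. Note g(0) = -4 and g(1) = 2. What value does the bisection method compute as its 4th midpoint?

0.8125

x = 0.5 gives g = -2.125, negative; keep [0.5, 1]
x = 0.75 gives g = -0.390625, negative; keep [0.75, 1]
x = 0.875 gives g = 0.716797, positive; keep [0.75, 0.875]
x = 0.8125 gives g = 0.1418, positive; keep [0.75, 0.8125]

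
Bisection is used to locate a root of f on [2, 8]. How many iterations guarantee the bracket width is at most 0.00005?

17

Width after n steps is 6/2^n. Need 2^n ≥ 6/0.00005 = 120000.
2^16 = 65536 < 120000 ≤ 2^17 = 131072, so n = 17.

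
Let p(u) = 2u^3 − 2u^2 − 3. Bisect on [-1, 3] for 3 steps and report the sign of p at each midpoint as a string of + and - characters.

-+-

u = 1 gives p = -3, negative; keep [1, 3]
u = 2 gives p = 5, positive; keep [1, 2]
u = 1.5 gives p = -0.75, negative; keep [1.5, 2]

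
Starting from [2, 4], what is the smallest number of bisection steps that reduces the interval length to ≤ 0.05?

Width after n steps is 2/2^n. Need 2^n ≥ 2/0.05 = 40.
2^5 = 32 < 40 ≤ 2^6 = 64, so n = 6.

6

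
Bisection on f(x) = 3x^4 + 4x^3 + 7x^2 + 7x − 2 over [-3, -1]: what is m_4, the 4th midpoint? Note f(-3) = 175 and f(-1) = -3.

-1.375

m = -2, f(m) = 28 (+); new bracket [-2, -1]
m = -1.5, f(m) = 4.9375 (+); new bracket [-1.5, -1]
m = -1.25, f(m) = -0.300781 (−); new bracket [-1.5, -1.25]
m = -1.375, f(m) = 1.9343 (+); new bracket [-1.375, -1.25]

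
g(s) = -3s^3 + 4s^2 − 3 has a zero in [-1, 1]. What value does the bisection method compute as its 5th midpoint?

-0.6875

g(0) = -3 < 0, so the root lies in [-1, 0]
g(-0.5) = -1.625 < 0, so the root lies in [-1, -0.5]
g(-0.75) = 0.515625 > 0, so the root lies in [-0.75, -0.5]
g(-0.625) = -0.7051 < 0, so the root lies in [-0.75, -0.625]
g(-0.6875) = -0.1345 < 0, so the root lies in [-0.75, -0.6875]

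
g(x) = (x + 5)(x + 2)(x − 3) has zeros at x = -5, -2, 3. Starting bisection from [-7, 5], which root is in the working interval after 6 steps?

3

x = -1 gives g = -16, negative; keep [-1, 5]
x = 2 gives g = -28, negative; keep [2, 5]
x = 3.5 gives g = 23.375, positive; keep [2, 3.5]
x = 2.75 gives g = -9.2031, negative; keep [2.75, 3.5]
x = 3.125 gives g = 5.2051, positive; keep [2.75, 3.125]
x = 2.9375 gives g = -2.4495, negative; keep [2.9375, 3.125]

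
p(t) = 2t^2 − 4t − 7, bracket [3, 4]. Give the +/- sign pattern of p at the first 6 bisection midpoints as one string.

midpoint 3.5: p = 3.5 > 0 → [3, 3.5]
midpoint 3.25: p = 1.125 > 0 → [3, 3.25]
midpoint 3.125: p = 0.03125 > 0 → [3, 3.125]
midpoint 3.0625: p = -0.4922 < 0 → [3.0625, 3.125]
midpoint 3.09375: p = -0.2324 < 0 → [3.09375, 3.125]
midpoint 3.109375: p = -0.1011 < 0 → [3.109375, 3.125]

+++---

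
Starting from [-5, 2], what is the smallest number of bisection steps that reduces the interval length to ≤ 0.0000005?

24

Width after n steps is 7/2^n. Need 2^n ≥ 7/0.0000005 = 14000000.
2^23 = 8388608 < 14000000 ≤ 2^24 = 16777216, so n = 24.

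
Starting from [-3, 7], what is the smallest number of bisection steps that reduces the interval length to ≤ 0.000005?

Width after n steps is 10/2^n. Need 2^n ≥ 10/0.000005 = 2000000.
2^20 = 1048576 < 2000000 ≤ 2^21 = 2097152, so n = 21.

21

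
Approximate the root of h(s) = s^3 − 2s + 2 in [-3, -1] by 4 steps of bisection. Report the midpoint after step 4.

-1.875

m = -2, h(m) = -2 (−); new bracket [-2, -1]
m = -1.5, h(m) = 1.625 (+); new bracket [-2, -1.5]
m = -1.75, h(m) = 0.140625 (+); new bracket [-2, -1.75]
m = -1.875, h(m) = -0.8418 (−); new bracket [-1.875, -1.75]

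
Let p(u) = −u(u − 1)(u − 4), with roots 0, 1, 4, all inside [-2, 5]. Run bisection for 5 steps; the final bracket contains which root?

4

u = 1.5 gives p = 1.875, positive; keep [1.5, 5]
u = 3.25 gives p = 5.484375, positive; keep [3.25, 5]
u = 4.125 gives p = -1.611328, negative; keep [3.25, 4.125]
u = 3.6875 gives p = 3.0969, positive; keep [3.6875, 4.125]
u = 3.90625 gives p = 1.0643, positive; keep [3.90625, 4.125]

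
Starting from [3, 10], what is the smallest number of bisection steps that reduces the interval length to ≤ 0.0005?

14

Width after n steps is 7/2^n. Need 2^n ≥ 7/0.0005 = 14000.
2^13 = 8192 < 14000 ≤ 2^14 = 16384, so n = 14.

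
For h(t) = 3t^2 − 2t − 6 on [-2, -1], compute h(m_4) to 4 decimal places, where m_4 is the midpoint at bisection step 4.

-0.4883

midpoint -1.5: h = 3.75 > 0 → [-1.5, -1]
midpoint -1.25: h = 1.1875 > 0 → [-1.25, -1]
midpoint -1.125: h = 0.046875 > 0 → [-1.125, -1]
midpoint -1.0625: h = -0.4883 < 0 → [-1.125, -1.0625]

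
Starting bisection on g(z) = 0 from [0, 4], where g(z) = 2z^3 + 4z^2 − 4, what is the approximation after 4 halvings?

0.75

z = 2 gives g = 28, positive; keep [0, 2]
z = 1 gives g = 2, positive; keep [0, 1]
z = 0.5 gives g = -2.75, negative; keep [0.5, 1]
z = 0.75 gives g = -0.9062, negative; keep [0.75, 1]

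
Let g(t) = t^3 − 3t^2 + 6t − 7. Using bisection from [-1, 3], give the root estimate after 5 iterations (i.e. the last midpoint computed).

m = 1, g(m) = -3 (−); new bracket [1, 3]
m = 2, g(m) = 1 (+); new bracket [1, 2]
m = 1.5, g(m) = -1.375 (−); new bracket [1.5, 2]
m = 1.75, g(m) = -0.3281 (−); new bracket [1.75, 2]
m = 1.875, g(m) = 0.2949 (+); new bracket [1.75, 1.875]

1.875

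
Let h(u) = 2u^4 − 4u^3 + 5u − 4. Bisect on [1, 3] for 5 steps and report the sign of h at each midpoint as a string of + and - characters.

h(2) = 6 > 0, so the root lies in [1, 2]
h(1.5) = 0.125 > 0, so the root lies in [1, 1.5]
h(1.25) = -0.679688 < 0, so the root lies in [1.25, 1.5]
h(1.375) = -0.3745 < 0, so the root lies in [1.375, 1.5]
h(1.4375) = -0.1543 < 0, so the root lies in [1.4375, 1.5]

++---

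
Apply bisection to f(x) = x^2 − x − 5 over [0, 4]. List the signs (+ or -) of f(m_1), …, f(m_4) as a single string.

x = 2 gives f = -3, negative; keep [2, 4]
x = 3 gives f = 1, positive; keep [2, 3]
x = 2.5 gives f = -1.25, negative; keep [2.5, 3]
x = 2.75 gives f = -0.1875, negative; keep [2.75, 3]

-+--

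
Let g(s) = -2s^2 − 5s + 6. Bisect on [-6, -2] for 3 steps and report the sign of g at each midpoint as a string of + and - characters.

m = -4, g(m) = -6 (−); new bracket [-4, -2]
m = -3, g(m) = 3 (+); new bracket [-4, -3]
m = -3.5, g(m) = -1 (−); new bracket [-3.5, -3]

-+-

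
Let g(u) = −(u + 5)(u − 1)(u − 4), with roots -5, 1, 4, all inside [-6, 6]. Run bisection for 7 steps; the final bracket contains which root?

-5

u = 0 gives g = -20, negative; keep [-6, 0]
u = -3 gives g = -56, negative; keep [-6, -3]
u = -4.5 gives g = -23.375, negative; keep [-6, -4.5]
u = -5.25 gives g = 14.4531, positive; keep [-5.25, -4.5]
u = -4.875 gives g = -6.5176, negative; keep [-5.25, -4.875]
u = -5.0625 gives g = 3.4338, positive; keep [-5.0625, -4.875]
u = -4.96875 gives g = -1.6729, negative; keep [-5.0625, -4.96875]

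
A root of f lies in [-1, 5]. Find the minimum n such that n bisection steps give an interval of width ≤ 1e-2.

Width after n steps is 6/2^n. Need 2^n ≥ 6/1e-2 = 600.
2^9 = 512 < 600 ≤ 2^10 = 1024, so n = 10.

10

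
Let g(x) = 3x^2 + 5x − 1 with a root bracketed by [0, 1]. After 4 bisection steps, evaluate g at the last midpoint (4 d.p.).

0.0430

x = 0.5 gives g = 2.25, positive; keep [0, 0.5]
x = 0.25 gives g = 0.4375, positive; keep [0, 0.25]
x = 0.125 gives g = -0.328125, negative; keep [0.125, 0.25]
x = 0.1875 gives g = 0.043, positive; keep [0.125, 0.1875]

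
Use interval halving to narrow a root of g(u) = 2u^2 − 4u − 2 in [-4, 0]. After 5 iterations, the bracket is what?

[-0.5, -0.375]

midpoint -2: g = 14 > 0 → [-2, 0]
midpoint -1: g = 4 > 0 → [-1, 0]
midpoint -0.5: g = 0.5 > 0 → [-0.5, 0]
midpoint -0.25: g = -0.875 < 0 → [-0.5, -0.25]
midpoint -0.375: g = -0.2188 < 0 → [-0.5, -0.375]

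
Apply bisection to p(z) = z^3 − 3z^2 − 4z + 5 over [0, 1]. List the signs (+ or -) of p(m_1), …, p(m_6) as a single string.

z = 0.5 gives p = 2.375, positive; keep [0.5, 1]
z = 0.75 gives p = 0.734375, positive; keep [0.75, 1]
z = 0.875 gives p = -0.126953, negative; keep [0.75, 0.875]
z = 0.8125 gives p = 0.3059, positive; keep [0.8125, 0.875]
z = 0.84375 gives p = 0.0899, positive; keep [0.84375, 0.875]
z = 0.859375 gives p = -0.0184, negative; keep [0.84375, 0.859375]

++-++-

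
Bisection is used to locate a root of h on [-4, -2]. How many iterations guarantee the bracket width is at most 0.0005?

Width after n steps is 2/2^n. Need 2^n ≥ 2/0.0005 = 4000.
2^11 = 2048 < 4000 ≤ 2^12 = 4096, so n = 12.

12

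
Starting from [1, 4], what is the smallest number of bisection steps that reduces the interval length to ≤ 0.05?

6

Width after n steps is 3/2^n. Need 2^n ≥ 3/0.05 = 60.
2^5 = 32 < 60 ≤ 2^6 = 64, so n = 6.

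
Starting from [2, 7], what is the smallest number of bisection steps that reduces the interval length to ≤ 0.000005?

Width after n steps is 5/2^n. Need 2^n ≥ 5/0.000005 = 1000000.
2^19 = 524288 < 1000000 ≤ 2^20 = 1048576, so n = 20.

20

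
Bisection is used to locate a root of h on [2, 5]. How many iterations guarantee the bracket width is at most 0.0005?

13

Width after n steps is 3/2^n. Need 2^n ≥ 3/0.0005 = 6000.
2^12 = 4096 < 6000 ≤ 2^13 = 8192, so n = 13.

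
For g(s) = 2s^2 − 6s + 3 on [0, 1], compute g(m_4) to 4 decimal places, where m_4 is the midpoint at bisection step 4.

-0.1797

s = 0.5 gives g = 0.5, positive; keep [0.5, 1]
s = 0.75 gives g = -0.375, negative; keep [0.5, 0.75]
s = 0.625 gives g = 0.03125, positive; keep [0.625, 0.75]
s = 0.6875 gives g = -0.1797, negative; keep [0.625, 0.6875]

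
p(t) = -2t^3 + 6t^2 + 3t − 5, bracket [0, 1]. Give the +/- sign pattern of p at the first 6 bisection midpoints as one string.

p(0.5) = -2.25 < 0, so the root lies in [0.5, 1]
p(0.75) = -0.21875 < 0, so the root lies in [0.75, 1]
p(0.875) = 0.878906 > 0, so the root lies in [0.75, 0.875]
p(0.8125) = 0.3257 > 0, so the root lies in [0.75, 0.8125]
p(0.78125) = 0.0522 > 0, so the root lies in [0.75, 0.78125]
p(0.765625) = -0.0836 < 0, so the root lies in [0.765625, 0.78125]

--+++-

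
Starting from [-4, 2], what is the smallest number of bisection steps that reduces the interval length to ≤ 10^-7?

Width after n steps is 6/2^n. Need 2^n ≥ 6/10^-7 = 60000000.
2^25 = 33554432 < 60000000 ≤ 2^26 = 67108864, so n = 26.

26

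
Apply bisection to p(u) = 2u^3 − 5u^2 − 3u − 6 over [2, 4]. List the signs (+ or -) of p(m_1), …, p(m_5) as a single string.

midpoint 3: p = -6 < 0 → [3, 4]
midpoint 3.5: p = 8 > 0 → [3, 3.5]
midpoint 3.25: p = 0.09375 > 0 → [3, 3.25]
midpoint 3.125: p = -3.168 < 0 → [3.125, 3.25]
midpoint 3.1875: p = -1.5923 < 0 → [3.1875, 3.25]

-++--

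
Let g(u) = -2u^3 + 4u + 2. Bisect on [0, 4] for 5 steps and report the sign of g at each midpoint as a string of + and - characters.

-++--

g(2) = -6 < 0, so the root lies in [0, 2]
g(1) = 4 > 0, so the root lies in [1, 2]
g(1.5) = 1.25 > 0, so the root lies in [1.5, 2]
g(1.75) = -1.7188 < 0, so the root lies in [1.5, 1.75]
g(1.625) = -0.082 < 0, so the root lies in [1.5, 1.625]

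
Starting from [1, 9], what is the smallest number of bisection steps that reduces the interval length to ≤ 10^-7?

27

Width after n steps is 8/2^n. Need 2^n ≥ 8/10^-7 = 80000000.
2^26 = 67108864 < 80000000 ≤ 2^27 = 134217728, so n = 27.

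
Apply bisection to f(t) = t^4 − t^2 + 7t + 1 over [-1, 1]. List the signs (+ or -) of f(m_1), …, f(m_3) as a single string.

m = 0, f(m) = 1 (+); new bracket [-1, 0]
m = -0.5, f(m) = -2.6875 (−); new bracket [-0.5, 0]
m = -0.25, f(m) = -0.808594 (−); new bracket [-0.25, 0]

+--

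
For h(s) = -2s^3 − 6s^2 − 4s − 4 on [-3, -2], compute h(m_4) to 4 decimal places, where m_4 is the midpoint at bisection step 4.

0.5044

h(-2.5) = -0.25 < 0, so the root lies in [-3, -2.5]
h(-2.75) = 3.21875 > 0, so the root lies in [-2.75, -2.5]
h(-2.625) = 1.332031 > 0, so the root lies in [-2.625, -2.5]
h(-2.5625) = 0.5044 > 0, so the root lies in [-2.5625, -2.5]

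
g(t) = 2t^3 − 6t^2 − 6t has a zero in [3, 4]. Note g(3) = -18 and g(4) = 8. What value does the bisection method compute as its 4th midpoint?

3.8125

t = 3.5 gives g = -8.75, negative; keep [3.5, 4]
t = 3.75 gives g = -1.40625, negative; keep [3.75, 4]
t = 3.875 gives g = 3.027344, positive; keep [3.75, 3.875]
t = 3.8125 gives g = 0.7446, positive; keep [3.75, 3.8125]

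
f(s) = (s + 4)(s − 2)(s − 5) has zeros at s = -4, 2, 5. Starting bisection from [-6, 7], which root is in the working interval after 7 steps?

-4

m = 0.5, f(m) = 30.375 (+); new bracket [-6, 0.5]
m = -2.75, f(m) = 46.015625 (+); new bracket [-6, -2.75]
m = -4.375, f(m) = -22.412109 (−); new bracket [-4.375, -2.75]
m = -3.5625, f(m) = 20.8376 (+); new bracket [-4.375, -3.5625]
m = -3.96875, f(m) = 1.6729 (+); new bracket [-4.375, -3.96875]
m = -4.171875, f(m) = -9.7294 (−); new bracket [-4.171875, -3.96875]
m = -4.0703125, f(m) = -3.8714 (−); new bracket [-4.0703125, -3.96875]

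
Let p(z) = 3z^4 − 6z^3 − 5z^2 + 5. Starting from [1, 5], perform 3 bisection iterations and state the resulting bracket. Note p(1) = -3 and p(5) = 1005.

midpoint 3: p = 41 > 0 → [1, 3]
midpoint 2: p = -15 < 0 → [2, 3]
midpoint 2.5: p = -2.8125 < 0 → [2.5, 3]

[2.5, 3]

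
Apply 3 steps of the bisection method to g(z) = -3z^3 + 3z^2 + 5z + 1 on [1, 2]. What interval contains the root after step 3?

g(1.5) = 5.125 > 0, so the root lies in [1.5, 2]
g(1.75) = 2.859375 > 0, so the root lies in [1.75, 2]
g(1.875) = 1.146484 > 0, so the root lies in [1.875, 2]

[1.875, 2]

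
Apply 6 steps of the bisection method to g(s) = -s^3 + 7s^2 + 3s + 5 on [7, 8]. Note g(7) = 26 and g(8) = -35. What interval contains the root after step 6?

[7.484375, 7.5]

midpoint 7.5: g = -0.625 < 0 → [7, 7.5]
midpoint 7.25: g = 13.609375 > 0 → [7.25, 7.5]
midpoint 7.375: g = 6.728516 > 0 → [7.375, 7.5]
midpoint 7.4375: g = 3.1116 > 0 → [7.4375, 7.5]
midpoint 7.46875: g = 1.2583 > 0 → [7.46875, 7.5]
midpoint 7.484375: g = 0.3204 > 0 → [7.484375, 7.5]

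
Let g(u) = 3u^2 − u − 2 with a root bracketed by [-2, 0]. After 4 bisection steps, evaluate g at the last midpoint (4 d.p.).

m = -1, g(m) = 2 (+); new bracket [-1, 0]
m = -0.5, g(m) = -0.75 (−); new bracket [-1, -0.5]
m = -0.75, g(m) = 0.4375 (+); new bracket [-0.75, -0.5]
m = -0.625, g(m) = -0.2031 (−); new bracket [-0.75, -0.625]

-0.2031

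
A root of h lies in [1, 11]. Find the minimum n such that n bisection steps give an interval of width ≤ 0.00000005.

Width after n steps is 10/2^n. Need 2^n ≥ 10/0.00000005 = 200000000.
2^27 = 134217728 < 200000000 ≤ 2^28 = 268435456, so n = 28.

28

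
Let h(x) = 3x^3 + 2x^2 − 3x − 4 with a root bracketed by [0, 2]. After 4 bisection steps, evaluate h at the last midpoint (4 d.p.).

x = 1 gives h = -2, negative; keep [1, 2]
x = 1.5 gives h = 6.125, positive; keep [1, 1.5]
x = 1.25 gives h = 1.234375, positive; keep [1, 1.25]
x = 1.125 gives h = -0.5723, negative; keep [1.125, 1.25]

-0.5723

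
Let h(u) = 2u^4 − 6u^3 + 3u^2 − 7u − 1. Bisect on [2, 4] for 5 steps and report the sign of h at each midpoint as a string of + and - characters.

+---+

m = 3, h(m) = 5 (+); new bracket [2, 3]
m = 2.5, h(m) = -15.375 (−); new bracket [2.5, 3]
m = 2.75, h(m) = -7.960938 (−); new bracket [2.75, 3]
m = 2.875, h(m) = -2.269 (−); new bracket [2.875, 3]
m = 2.9375, h(m) = 1.1558 (+); new bracket [2.875, 2.9375]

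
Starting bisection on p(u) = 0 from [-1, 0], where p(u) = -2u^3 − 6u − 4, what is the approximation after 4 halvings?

u = -0.5 gives p = -0.75, negative; keep [-1, -0.5]
u = -0.75 gives p = 1.34375, positive; keep [-0.75, -0.5]
u = -0.625 gives p = 0.238281, positive; keep [-0.625, -0.5]
u = -0.5625 gives p = -0.269, negative; keep [-0.625, -0.5625]

-0.5625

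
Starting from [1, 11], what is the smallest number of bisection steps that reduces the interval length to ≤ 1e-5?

Width after n steps is 10/2^n. Need 2^n ≥ 10/1e-5 = 1000000.
2^19 = 524288 < 1000000 ≤ 2^20 = 1048576, so n = 20.

20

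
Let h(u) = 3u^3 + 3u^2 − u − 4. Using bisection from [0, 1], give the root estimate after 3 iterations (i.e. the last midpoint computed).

0.875

m = 0.5, h(m) = -3.375 (−); new bracket [0.5, 1]
m = 0.75, h(m) = -1.796875 (−); new bracket [0.75, 1]
m = 0.875, h(m) = -0.568359 (−); new bracket [0.875, 1]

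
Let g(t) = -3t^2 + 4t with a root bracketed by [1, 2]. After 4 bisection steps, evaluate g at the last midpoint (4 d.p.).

0.0820

t = 1.5 gives g = -0.75, negative; keep [1, 1.5]
t = 1.25 gives g = 0.3125, positive; keep [1.25, 1.5]
t = 1.375 gives g = -0.171875, negative; keep [1.25, 1.375]
t = 1.3125 gives g = 0.082, positive; keep [1.3125, 1.375]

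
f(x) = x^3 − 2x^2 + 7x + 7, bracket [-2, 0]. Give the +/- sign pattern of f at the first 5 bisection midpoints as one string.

-++--

midpoint -1: f = -3 < 0 → [-1, 0]
midpoint -0.5: f = 2.875 > 0 → [-1, -0.5]
midpoint -0.75: f = 0.203125 > 0 → [-1, -0.75]
midpoint -0.875: f = -1.3262 < 0 → [-0.875, -0.75]
midpoint -0.8125: f = -0.5442 < 0 → [-0.8125, -0.75]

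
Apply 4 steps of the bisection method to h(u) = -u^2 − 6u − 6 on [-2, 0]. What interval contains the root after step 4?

[-1.375, -1.25]

midpoint -1: h = -1 < 0 → [-2, -1]
midpoint -1.5: h = 0.75 > 0 → [-1.5, -1]
midpoint -1.25: h = -0.0625 < 0 → [-1.5, -1.25]
midpoint -1.375: h = 0.3594 > 0 → [-1.375, -1.25]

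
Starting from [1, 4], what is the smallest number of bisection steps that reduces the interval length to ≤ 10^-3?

12

Width after n steps is 3/2^n. Need 2^n ≥ 3/10^-3 = 3000.
2^11 = 2048 < 3000 ≤ 2^12 = 4096, so n = 12.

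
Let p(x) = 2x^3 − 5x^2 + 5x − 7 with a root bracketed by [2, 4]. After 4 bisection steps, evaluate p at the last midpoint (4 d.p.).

midpoint 3: p = 17 > 0 → [2, 3]
midpoint 2.5: p = 5.5 > 0 → [2, 2.5]
midpoint 2.25: p = 1.71875 > 0 → [2, 2.25]
midpoint 2.125: p = 0.2383 > 0 → [2, 2.125]

0.2383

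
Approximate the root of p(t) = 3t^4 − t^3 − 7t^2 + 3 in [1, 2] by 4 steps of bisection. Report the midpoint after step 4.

midpoint 1.5: p = -0.9375 < 0 → [1.5, 2]
midpoint 1.75: p = 4.339844 > 0 → [1.5, 1.75]
midpoint 1.625: p = 1.143311 > 0 → [1.5, 1.625]
midpoint 1.5625: p = -0.0231 < 0 → [1.5625, 1.625]

1.5625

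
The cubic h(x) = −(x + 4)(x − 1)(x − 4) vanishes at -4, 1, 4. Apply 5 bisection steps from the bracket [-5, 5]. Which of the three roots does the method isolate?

h(0) = -16 < 0, so the root lies in [-5, 0]
h(-2.5) = -34.125 < 0, so the root lies in [-5, -2.5]
h(-3.75) = -9.203125 < 0, so the root lies in [-5, -3.75]
h(-4.375) = 16.8809 > 0, so the root lies in [-4.375, -3.75]
h(-4.0625) = 2.551 > 0, so the root lies in [-4.0625, -3.75]

-4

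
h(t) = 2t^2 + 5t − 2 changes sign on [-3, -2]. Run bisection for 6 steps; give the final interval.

[-2.859375, -2.84375]

t = -2.5 gives h = -2, negative; keep [-3, -2.5]
t = -2.75 gives h = -0.625, negative; keep [-3, -2.75]
t = -2.875 gives h = 0.15625, positive; keep [-2.875, -2.75]
t = -2.8125 gives h = -0.2422, negative; keep [-2.875, -2.8125]
t = -2.84375 gives h = -0.0449, negative; keep [-2.875, -2.84375]
t = -2.859375 gives h = 0.0552, positive; keep [-2.859375, -2.84375]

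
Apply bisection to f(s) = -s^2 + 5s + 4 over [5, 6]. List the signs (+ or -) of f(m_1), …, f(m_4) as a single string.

+-++

f(5.5) = 1.25 > 0, so the root lies in [5.5, 6]
f(5.75) = -0.3125 < 0, so the root lies in [5.5, 5.75]
f(5.625) = 0.484375 > 0, so the root lies in [5.625, 5.75]
f(5.6875) = 0.0898 > 0, so the root lies in [5.6875, 5.75]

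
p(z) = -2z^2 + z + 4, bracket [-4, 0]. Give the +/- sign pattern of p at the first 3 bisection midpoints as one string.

-+-

p(-2) = -6 < 0, so the root lies in [-2, 0]
p(-1) = 1 > 0, so the root lies in [-2, -1]
p(-1.5) = -2 < 0, so the root lies in [-1.5, -1]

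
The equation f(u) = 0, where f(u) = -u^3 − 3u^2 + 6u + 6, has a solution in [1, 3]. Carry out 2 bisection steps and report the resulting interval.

f(2) = -2 < 0, so the root lies in [1, 2]
f(1.5) = 4.875 > 0, so the root lies in [1.5, 2]

[1.5, 2]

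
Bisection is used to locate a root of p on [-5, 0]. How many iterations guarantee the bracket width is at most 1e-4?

Width after n steps is 5/2^n. Need 2^n ≥ 5/1e-4 = 50000.
2^15 = 32768 < 50000 ≤ 2^16 = 65536, so n = 16.

16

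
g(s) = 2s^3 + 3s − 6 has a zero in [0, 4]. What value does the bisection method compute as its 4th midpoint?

1.25

g(2) = 16 > 0, so the root lies in [0, 2]
g(1) = -1 < 0, so the root lies in [1, 2]
g(1.5) = 5.25 > 0, so the root lies in [1, 1.5]
g(1.25) = 1.6562 > 0, so the root lies in [1, 1.25]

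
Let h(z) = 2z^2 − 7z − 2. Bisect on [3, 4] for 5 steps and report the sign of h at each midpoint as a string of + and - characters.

--+++

h(3.5) = -2 < 0, so the root lies in [3.5, 4]
h(3.75) = -0.125 < 0, so the root lies in [3.75, 4]
h(3.875) = 0.90625 > 0, so the root lies in [3.75, 3.875]
h(3.8125) = 0.3828 > 0, so the root lies in [3.75, 3.8125]
h(3.78125) = 0.127 > 0, so the root lies in [3.75, 3.78125]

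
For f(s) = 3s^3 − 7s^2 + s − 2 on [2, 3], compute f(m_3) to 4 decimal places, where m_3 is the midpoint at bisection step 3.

1.0801

f(2.5) = 3.625 > 0, so the root lies in [2, 2.5]
f(2.25) = -1.015625 < 0, so the root lies in [2.25, 2.5]
f(2.375) = 1.080078 > 0, so the root lies in [2.25, 2.375]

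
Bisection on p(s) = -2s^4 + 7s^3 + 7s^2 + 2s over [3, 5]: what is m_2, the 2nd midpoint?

s = 4 gives p = 56, positive; keep [4, 5]
s = 4.5 gives p = -31.5, negative; keep [4, 4.5]

4.5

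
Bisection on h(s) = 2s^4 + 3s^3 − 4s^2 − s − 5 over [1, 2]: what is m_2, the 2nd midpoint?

1.25

midpoint 1.5: h = 4.75 > 0 → [1, 1.5]
midpoint 1.25: h = -1.757812 < 0 → [1.25, 1.5]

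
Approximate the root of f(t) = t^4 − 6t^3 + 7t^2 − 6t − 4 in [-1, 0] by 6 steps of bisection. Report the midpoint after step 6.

t = -0.5 gives f = 1.5625, positive; keep [-0.5, 0]
t = -0.25 gives f = -1.964844, negative; keep [-0.5, -0.25]
t = -0.375 gives f = -0.429443, negative; keep [-0.5, -0.375]
t = -0.4375 gives f = 0.5039, positive; keep [-0.4375, -0.375]
t = -0.40625 gives f = 0.0223, positive; keep [-0.40625, -0.375]
t = -0.390625 gives f = -0.2072, negative; keep [-0.40625, -0.390625]

-0.390625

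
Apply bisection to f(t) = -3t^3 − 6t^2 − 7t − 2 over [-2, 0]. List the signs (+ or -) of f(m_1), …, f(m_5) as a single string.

++--+

midpoint -1: f = 2 > 0 → [-1, 0]
midpoint -0.5: f = 0.375 > 0 → [-0.5, 0]
midpoint -0.25: f = -0.578125 < 0 → [-0.5, -0.25]
midpoint -0.375: f = -0.0605 < 0 → [-0.5, -0.375]
midpoint -0.4375: f = 0.1653 > 0 → [-0.4375, -0.375]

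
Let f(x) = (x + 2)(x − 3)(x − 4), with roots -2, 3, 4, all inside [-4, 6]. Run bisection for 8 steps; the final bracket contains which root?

-2

f(1) = 18 > 0, so the root lies in [-4, 1]
f(-1.5) = 12.375 > 0, so the root lies in [-4, -1.5]
f(-2.75) = -29.109375 < 0, so the root lies in [-2.75, -1.5]
f(-2.125) = -3.9238 < 0, so the root lies in [-2.125, -1.5]
f(-1.8125) = 5.2449 > 0, so the root lies in [-2.125, -1.8125]
f(-1.96875) = 0.9268 > 0, so the root lies in [-2.125, -1.96875]
f(-2.046875) = -1.4305 < 0, so the root lies in [-2.046875, -1.96875]
f(-2.0078125) = -0.235 < 0, so the root lies in [-2.0078125, -1.96875]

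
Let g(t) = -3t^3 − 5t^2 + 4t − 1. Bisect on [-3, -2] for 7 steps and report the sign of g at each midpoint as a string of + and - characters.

midpoint -2.5: g = 4.625 > 0 → [-2.5, -2]
midpoint -2.25: g = -1.140625 < 0 → [-2.5, -2.25]
midpoint -2.375: g = 1.486328 > 0 → [-2.375, -2.25]
midpoint -2.3125: g = 0.1111 > 0 → [-2.3125, -2.25]
midpoint -2.28125: g = -0.5299 < 0 → [-2.3125, -2.28125]
midpoint -2.296875: g = -0.2133 < 0 → [-2.3125, -2.296875]
midpoint -2.3046875: g = -0.052 < 0 → [-2.3125, -2.3046875]

+-++---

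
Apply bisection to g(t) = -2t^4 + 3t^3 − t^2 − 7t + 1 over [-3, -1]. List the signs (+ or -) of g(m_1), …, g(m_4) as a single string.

midpoint -2: g = -45 < 0 → [-2, -1]
midpoint -1.5: g = -11 < 0 → [-1.5, -1]
midpoint -1.25: g = -2.554688 < 0 → [-1.25, -1]
midpoint -1.125: g = 0.1343 > 0 → [-1.25, -1.125]

---+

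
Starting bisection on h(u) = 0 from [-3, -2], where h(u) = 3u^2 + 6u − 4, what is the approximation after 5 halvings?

-2.53125

m = -2.5, h(m) = -0.25 (−); new bracket [-3, -2.5]
m = -2.75, h(m) = 2.1875 (+); new bracket [-2.75, -2.5]
m = -2.625, h(m) = 0.921875 (+); new bracket [-2.625, -2.5]
m = -2.5625, h(m) = 0.3242 (+); new bracket [-2.5625, -2.5]
m = -2.53125, h(m) = 0.0342 (+); new bracket [-2.53125, -2.5]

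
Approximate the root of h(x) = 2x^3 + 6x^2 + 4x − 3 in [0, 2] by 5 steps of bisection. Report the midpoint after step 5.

0.4375

x = 1 gives h = 9, positive; keep [0, 1]
x = 0.5 gives h = 0.75, positive; keep [0, 0.5]
x = 0.25 gives h = -1.59375, negative; keep [0.25, 0.5]
x = 0.375 gives h = -0.5508, negative; keep [0.375, 0.5]
x = 0.4375 gives h = 0.0659, positive; keep [0.375, 0.4375]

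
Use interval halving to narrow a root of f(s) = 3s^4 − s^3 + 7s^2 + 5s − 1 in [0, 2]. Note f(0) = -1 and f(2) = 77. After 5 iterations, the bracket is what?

[0.125, 0.1875]

m = 1, f(m) = 13 (+); new bracket [0, 1]
m = 0.5, f(m) = 3.3125 (+); new bracket [0, 0.5]
m = 0.25, f(m) = 0.683594 (+); new bracket [0, 0.25]
m = 0.125, f(m) = -0.2668 (−); new bracket [0.125, 0.25]
m = 0.1875, f(m) = 0.1807 (+); new bracket [0.125, 0.1875]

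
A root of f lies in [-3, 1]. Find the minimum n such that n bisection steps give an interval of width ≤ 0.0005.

Width after n steps is 4/2^n. Need 2^n ≥ 4/0.0005 = 8000.
2^12 = 4096 < 8000 ≤ 2^13 = 8192, so n = 13.

13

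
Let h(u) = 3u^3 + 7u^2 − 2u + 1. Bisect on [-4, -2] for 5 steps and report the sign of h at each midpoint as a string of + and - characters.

h(-3) = -11 < 0, so the root lies in [-3, -2]
h(-2.5) = 2.875 > 0, so the root lies in [-3, -2.5]
h(-2.75) = -2.953125 < 0, so the root lies in [-2.75, -2.5]
h(-2.625) = 0.2207 > 0, so the root lies in [-2.75, -2.625]
h(-2.6875) = -1.2991 < 0, so the root lies in [-2.6875, -2.625]

-+-+-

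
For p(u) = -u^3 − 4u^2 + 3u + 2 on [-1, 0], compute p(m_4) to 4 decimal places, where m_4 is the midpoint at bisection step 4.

0.0056

p(-0.5) = -0.375 < 0, so the root lies in [-0.5, 0]
p(-0.25) = 1.015625 > 0, so the root lies in [-0.5, -0.25]
p(-0.375) = 0.365234 > 0, so the root lies in [-0.5, -0.375]
p(-0.4375) = 0.0056 > 0, so the root lies in [-0.5, -0.4375]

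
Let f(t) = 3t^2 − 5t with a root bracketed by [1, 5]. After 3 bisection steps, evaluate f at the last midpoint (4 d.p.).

-0.7500

midpoint 3: f = 12 > 0 → [1, 3]
midpoint 2: f = 2 > 0 → [1, 2]
midpoint 1.5: f = -0.75 < 0 → [1.5, 2]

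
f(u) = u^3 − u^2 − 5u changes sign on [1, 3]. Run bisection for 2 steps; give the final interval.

f(2) = -6 < 0, so the root lies in [2, 3]
f(2.5) = -3.125 < 0, so the root lies in [2.5, 3]

[2.5, 3]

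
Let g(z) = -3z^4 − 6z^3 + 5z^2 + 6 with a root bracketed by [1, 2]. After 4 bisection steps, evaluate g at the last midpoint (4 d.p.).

g(1.5) = -18.1875 < 0, so the root lies in [1, 1.5]
g(1.25) = -5.230469 < 0, so the root lies in [1, 1.25]
g(1.125) = -1.020264 < 0, so the root lies in [1, 1.125]
g(1.0625) = 0.6245 > 0, so the root lies in [1.0625, 1.125]

0.6245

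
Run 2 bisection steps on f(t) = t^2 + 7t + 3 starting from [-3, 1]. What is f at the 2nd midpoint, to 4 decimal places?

3.0000

midpoint -1: f = -3 < 0 → [-1, 1]
midpoint 0: f = 3 > 0 → [-1, 0]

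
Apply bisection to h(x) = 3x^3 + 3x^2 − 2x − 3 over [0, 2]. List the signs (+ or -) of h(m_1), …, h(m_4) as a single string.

x = 1 gives h = 1, positive; keep [0, 1]
x = 0.5 gives h = -2.875, negative; keep [0.5, 1]
x = 0.75 gives h = -1.546875, negative; keep [0.75, 1]
x = 0.875 gives h = -0.4434, negative; keep [0.875, 1]

+---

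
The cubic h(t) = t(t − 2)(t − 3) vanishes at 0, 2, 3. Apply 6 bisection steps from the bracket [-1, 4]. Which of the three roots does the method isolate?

h(1.5) = 1.125 > 0, so the root lies in [-1, 1.5]
h(0.25) = 1.203125 > 0, so the root lies in [-1, 0.25]
h(-0.375) = -3.005859 < 0, so the root lies in [-0.375, 0.25]
h(-0.0625) = -0.3948 < 0, so the root lies in [-0.0625, 0.25]
h(0.09375) = 0.5194 > 0, so the root lies in [-0.0625, 0.09375]
h(0.015625) = 0.0925 > 0, so the root lies in [-0.0625, 0.015625]

0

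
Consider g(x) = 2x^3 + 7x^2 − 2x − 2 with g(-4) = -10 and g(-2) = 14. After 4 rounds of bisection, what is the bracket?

midpoint -3: g = 13 > 0 → [-4, -3]
midpoint -3.5: g = 5 > 0 → [-4, -3.5]
midpoint -3.75: g = -1.53125 < 0 → [-3.75, -3.5]
midpoint -3.625: g = 1.9648 > 0 → [-3.75, -3.625]

[-3.75, -3.625]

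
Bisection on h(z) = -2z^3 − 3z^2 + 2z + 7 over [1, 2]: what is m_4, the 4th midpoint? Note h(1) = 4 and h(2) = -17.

1.3125

h(1.5) = -3.5 < 0, so the root lies in [1, 1.5]
h(1.25) = 0.90625 > 0, so the root lies in [1.25, 1.5]
h(1.375) = -1.121094 < 0, so the root lies in [1.25, 1.375]
h(1.3125) = -0.0649 < 0, so the root lies in [1.25, 1.3125]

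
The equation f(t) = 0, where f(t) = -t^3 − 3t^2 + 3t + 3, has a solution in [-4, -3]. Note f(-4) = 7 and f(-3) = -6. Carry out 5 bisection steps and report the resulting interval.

[-3.625, -3.59375]

midpoint -3.5: f = -1.375 < 0 → [-4, -3.5]
midpoint -3.75: f = 2.296875 > 0 → [-3.75, -3.5]
midpoint -3.625: f = 0.337891 > 0 → [-3.625, -3.5]
midpoint -3.5625: f = -0.5486 < 0 → [-3.625, -3.5625]
midpoint -3.59375: f = -0.1129 < 0 → [-3.625, -3.59375]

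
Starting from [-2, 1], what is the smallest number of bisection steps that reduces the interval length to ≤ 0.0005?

Width after n steps is 3/2^n. Need 2^n ≥ 3/0.0005 = 6000.
2^12 = 4096 < 6000 ≤ 2^13 = 8192, so n = 13.

13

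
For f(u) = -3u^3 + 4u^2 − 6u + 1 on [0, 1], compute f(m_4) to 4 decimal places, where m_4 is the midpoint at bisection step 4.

-0.0042

f(0.5) = -1.375 < 0, so the root lies in [0, 0.5]
f(0.25) = -0.296875 < 0, so the root lies in [0, 0.25]
f(0.125) = 0.306641 > 0, so the root lies in [0.125, 0.25]
f(0.1875) = -0.0042 < 0, so the root lies in [0.125, 0.1875]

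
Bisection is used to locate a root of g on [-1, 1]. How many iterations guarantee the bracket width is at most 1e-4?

Width after n steps is 2/2^n. Need 2^n ≥ 2/1e-4 = 20000.
2^14 = 16384 < 20000 ≤ 2^15 = 32768, so n = 15.

15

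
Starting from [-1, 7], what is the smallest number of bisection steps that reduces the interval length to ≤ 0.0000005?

24

Width after n steps is 8/2^n. Need 2^n ≥ 8/0.0000005 = 16000000.
2^23 = 8388608 < 16000000 ≤ 2^24 = 16777216, so n = 24.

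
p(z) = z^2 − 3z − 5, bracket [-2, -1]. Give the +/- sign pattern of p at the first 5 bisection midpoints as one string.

++--+

z = -1.5 gives p = 1.75, positive; keep [-1.5, -1]
z = -1.25 gives p = 0.3125, positive; keep [-1.25, -1]
z = -1.125 gives p = -0.359375, negative; keep [-1.25, -1.125]
z = -1.1875 gives p = -0.0273, negative; keep [-1.25, -1.1875]
z = -1.21875 gives p = 0.1416, positive; keep [-1.21875, -1.1875]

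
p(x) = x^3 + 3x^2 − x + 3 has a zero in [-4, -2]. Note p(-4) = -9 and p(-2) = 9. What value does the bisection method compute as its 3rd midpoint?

-3.75

x = -3 gives p = 6, positive; keep [-4, -3]
x = -3.5 gives p = 0.375, positive; keep [-4, -3.5]
x = -3.75 gives p = -3.796875, negative; keep [-3.75, -3.5]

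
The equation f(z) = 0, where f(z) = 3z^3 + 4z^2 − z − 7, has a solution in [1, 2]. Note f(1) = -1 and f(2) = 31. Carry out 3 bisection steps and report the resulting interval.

midpoint 1.5: f = 10.625 > 0 → [1, 1.5]
midpoint 1.25: f = 3.859375 > 0 → [1, 1.25]
midpoint 1.125: f = 1.208984 > 0 → [1, 1.125]

[1, 1.125]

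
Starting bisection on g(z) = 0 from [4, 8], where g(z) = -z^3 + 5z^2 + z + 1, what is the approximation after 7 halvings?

5.21875

z = 6 gives g = -29, negative; keep [4, 6]
z = 5 gives g = 6, positive; keep [5, 6]
z = 5.5 gives g = -8.625, negative; keep [5, 5.5]
z = 5.25 gives g = -0.6406, negative; keep [5, 5.25]
z = 5.125 gives g = 2.8418, positive; keep [5.125, 5.25]
z = 5.1875 gives g = 1.1418, positive; keep [5.1875, 5.25]
z = 5.21875 gives g = 0.261, positive; keep [5.21875, 5.25]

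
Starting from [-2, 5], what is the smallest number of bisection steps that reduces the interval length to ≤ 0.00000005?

Width after n steps is 7/2^n. Need 2^n ≥ 7/0.00000005 = 140000000.
2^27 = 134217728 < 140000000 ≤ 2^28 = 268435456, so n = 28.

28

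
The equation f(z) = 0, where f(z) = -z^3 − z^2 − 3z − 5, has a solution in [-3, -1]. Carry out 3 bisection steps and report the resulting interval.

z = -2 gives f = 5, positive; keep [-2, -1]
z = -1.5 gives f = 0.625, positive; keep [-1.5, -1]
z = -1.25 gives f = -0.859375, negative; keep [-1.5, -1.25]

[-1.5, -1.25]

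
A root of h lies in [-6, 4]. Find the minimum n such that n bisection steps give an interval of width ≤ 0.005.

11

Width after n steps is 10/2^n. Need 2^n ≥ 10/0.005 = 2000.
2^10 = 1024 < 2000 ≤ 2^11 = 2048, so n = 11.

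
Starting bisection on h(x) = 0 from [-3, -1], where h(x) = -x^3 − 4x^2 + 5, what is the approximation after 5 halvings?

midpoint -2: h = -3 < 0 → [-2, -1]
midpoint -1.5: h = -0.625 < 0 → [-1.5, -1]
midpoint -1.25: h = 0.703125 > 0 → [-1.5, -1.25]
midpoint -1.375: h = 0.0371 > 0 → [-1.5, -1.375]
midpoint -1.4375: h = -0.2952 < 0 → [-1.4375, -1.375]

-1.4375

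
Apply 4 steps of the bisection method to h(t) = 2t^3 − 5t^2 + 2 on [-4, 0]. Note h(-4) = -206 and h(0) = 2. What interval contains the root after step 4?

h(-2) = -34 < 0, so the root lies in [-2, 0]
h(-1) = -5 < 0, so the root lies in [-1, 0]
h(-0.5) = 0.5 > 0, so the root lies in [-1, -0.5]
h(-0.75) = -1.6562 < 0, so the root lies in [-0.75, -0.5]

[-0.75, -0.5]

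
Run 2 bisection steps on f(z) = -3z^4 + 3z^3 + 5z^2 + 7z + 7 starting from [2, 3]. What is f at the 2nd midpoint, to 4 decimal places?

f(2.5) = -14.5625 < 0, so the root lies in [2, 2.5]
f(2.25) = 5.347656 > 0, so the root lies in [2.25, 2.5]

5.3477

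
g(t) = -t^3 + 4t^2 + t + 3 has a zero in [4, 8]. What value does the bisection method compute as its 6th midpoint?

g(6) = -63 < 0, so the root lies in [4, 6]
g(5) = -17 < 0, so the root lies in [4, 5]
g(4.5) = -2.625 < 0, so the root lies in [4, 4.5]
g(4.25) = 2.7344 > 0, so the root lies in [4.25, 4.5]
g(4.375) = 0.1973 > 0, so the root lies in [4.375, 4.5]
g(4.4375) = -1.1775 < 0, so the root lies in [4.375, 4.4375]

4.4375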